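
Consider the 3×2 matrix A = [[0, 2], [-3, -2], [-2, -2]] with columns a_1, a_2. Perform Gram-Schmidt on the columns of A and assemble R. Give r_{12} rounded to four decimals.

r_{12} = 2.7735

a_1 = (0, -3, -2); ‖a_1‖ = 3.6056, so e_1 = (0.0000, -0.8321, -0.5547).
r_{12} = e_1·a_2 = 2.7735.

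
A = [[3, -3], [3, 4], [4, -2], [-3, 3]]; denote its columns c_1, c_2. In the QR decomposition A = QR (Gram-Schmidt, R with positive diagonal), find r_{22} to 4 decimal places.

r_{22} = 5.7829

e_1 = c_1/‖c_1‖ = (3, 3, 4, -3)/6.5574 = (0.4575, 0.4575, 0.6100, -0.4575).
r_{12} = e_1·c_2 = -2.1350.
u_2 = c_2 + 2.1350·e_1 = (-2.0233, 4.9767, -0.6977, 2.0233).
r_{22} = ‖u_2‖ = 5.7829.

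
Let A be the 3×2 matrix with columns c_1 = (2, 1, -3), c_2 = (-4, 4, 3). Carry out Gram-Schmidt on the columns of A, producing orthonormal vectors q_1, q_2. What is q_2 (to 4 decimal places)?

q_1 = c_1/‖c_1‖ = (2, 1, -3)/3.7417 = (0.5345, 0.2673, -0.8018).
r_{12} = q_1·c_2 = -3.4744.
u_2 = c_2 + 3.4744·q_1 = (-2.1429, 4.9286, 0.2143).
‖u_2‖ = 5.3785, so q_2 = (-0.3984, 0.9163, 0.0398).

q_2 = (-0.3984, 0.9163, 0.0398)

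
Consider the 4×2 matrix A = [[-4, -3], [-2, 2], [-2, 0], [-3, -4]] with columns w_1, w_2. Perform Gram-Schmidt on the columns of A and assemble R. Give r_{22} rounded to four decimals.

r_{22} = 4.1084

w_1 = (-4, -2, -2, -3); ‖w_1‖ = 5.7446, so q_1 = (-0.6963, -0.3482, -0.3482, -0.5222).
q_1·w_2 = (-0.6963)·(-3) + (-0.3482)·2 + (-0.3482)·0 + (-0.5222)·(-4) = 3.4816.
u_2 = w_2 − 3.4816·q_1 = (-0.5758, 3.2121, 1.2121, -2.1818).
r_{22} = ‖u_2‖ = 4.1084.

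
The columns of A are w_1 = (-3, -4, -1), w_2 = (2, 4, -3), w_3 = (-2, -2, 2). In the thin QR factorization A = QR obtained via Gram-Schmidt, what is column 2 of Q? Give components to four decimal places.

w_1 = (-3, -4, -1); ‖w_1‖ = 5.0990, so e_1 = (-0.5883, -0.7845, -0.1961).
e_1·w_2 = (-0.5883)·2 + (-0.7845)·4 + (-0.1961)·(-3) = -3.7262.
u_2 = w_2 + 3.7262·e_1 = (-0.1923, 1.0769, -3.7308).
‖u_2‖ = 3.8879, so e_2 = (-0.0495, 0.2770, -0.9596).

e_2 = (-0.0495, 0.2770, -0.9596)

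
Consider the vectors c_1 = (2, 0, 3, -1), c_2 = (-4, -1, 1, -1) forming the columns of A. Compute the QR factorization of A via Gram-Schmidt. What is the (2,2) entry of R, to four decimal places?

r_{22} = 4.2258

c_1 = (2, 0, 3, -1); ‖c_1‖ = 3.7417, so q_1 = (0.5345, 0.0000, 0.8018, -0.2673).
q_1·c_2 = 0.5345·(-4) + 0.0000·(-1) + 0.8018·1 + (-0.2673)·(-1) = -1.0690.
u_2 = c_2 + 1.0690·q_1 = (-3.4286, -1.0000, 1.8571, -1.2857).
r_{22} = ‖u_2‖ = 4.2258.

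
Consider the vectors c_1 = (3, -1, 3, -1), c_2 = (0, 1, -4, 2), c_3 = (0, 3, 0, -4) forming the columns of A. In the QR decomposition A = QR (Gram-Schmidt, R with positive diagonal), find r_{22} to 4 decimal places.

c_1 = (3, -1, 3, -1); ‖c_1‖ = 4.4721, so e_1 = (0.6708, -0.2236, 0.6708, -0.2236).
e_1·c_2 = 0.6708·0 + (-0.2236)·1 + 0.6708·(-4) + (-0.2236)·2 = -3.3541.
u_2 = c_2 + 3.3541·e_1 = (2.2500, 0.2500, -1.7500, 1.2500).
r_{22} = ‖u_2‖ = 3.1225.

r_{22} = 3.1225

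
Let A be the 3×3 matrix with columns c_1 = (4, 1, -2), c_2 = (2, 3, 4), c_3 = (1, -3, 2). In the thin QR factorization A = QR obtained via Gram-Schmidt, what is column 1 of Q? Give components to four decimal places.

q_1 = (0.8729, 0.2182, -0.4364)

c_1 = (4, 1, -2); ‖c_1‖ = 4.5826, so q_1 = (0.8729, 0.2182, -0.4364).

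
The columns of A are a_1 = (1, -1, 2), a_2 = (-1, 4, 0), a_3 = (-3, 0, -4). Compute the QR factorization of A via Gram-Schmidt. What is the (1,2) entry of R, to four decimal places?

r_{12} = -2.0412

a_1 = (1, -1, 2); ‖a_1‖ = 2.4495, so e_1 = (0.4082, -0.4082, 0.8165).
r_{12} = e_1·a_2 = -2.0412.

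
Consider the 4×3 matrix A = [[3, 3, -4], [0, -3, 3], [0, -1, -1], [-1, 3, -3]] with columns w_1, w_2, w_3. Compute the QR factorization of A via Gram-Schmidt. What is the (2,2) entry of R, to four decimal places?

w_1 = (3, 0, 0, -1); ‖w_1‖ = 3.1623, so e_1 = (0.9487, 0.0000, 0.0000, -0.3162).
e_1·w_2 = 0.9487·3 + 0.0000·(-3) + 0.0000·(-1) + (-0.3162)·3 = 1.8974.
u_2 = w_2 − 1.8974·e_1 = (1.2000, -3.0000, -1.0000, 3.6000).
r_{22} = ‖u_2‖ = 4.9396.

r_{22} = 4.9396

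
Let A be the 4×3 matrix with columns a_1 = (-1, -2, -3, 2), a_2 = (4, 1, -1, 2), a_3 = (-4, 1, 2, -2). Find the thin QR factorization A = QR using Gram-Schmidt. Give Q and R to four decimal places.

a_1 = (-1, -2, -3, 2); ‖a_1‖ = 4.2426, so e_1 = (-0.2357, -0.4714, -0.7071, 0.4714).
e_1·a_2 = (-0.2357)·4 + (-0.4714)·1 + (-0.7071)·(-1) + 0.4714·2 = 0.2357.
u_2 = a_2 − 0.2357·e_1 = (4.0556, 1.1111, -0.8333, 1.8889).
‖u_2‖ = 4.6845, so e_2 = (0.8657, 0.2372, -0.1779, 0.4032).
e_1·a_3 = (-0.2357)·(-4) + (-0.4714)·1 + (-0.7071)·2 + 0.4714·(-2) = -1.8856; e_2·a_3 = 0.8657·(-4) + 0.2372·1 + (-0.1779)·2 + 0.4032·(-2) = -4.3880.
u_3 = a_3 + 1.8856·e_1 + 4.3880·e_2 = (-0.6456, 1.1519, -0.1139, 0.6582).
‖u_3‖ = 1.4798, so e_3 = (-0.4362, 0.7784, -0.0770, 0.4448).

Q = [[-0.2357, 0.8657, -0.4362], [-0.4714, 0.2372, 0.7784], [-0.7071, -0.1779, -0.0770], [0.4714, 0.4032, 0.4448]], R = [[4.2426, 0.2357, -1.8856], [0.0000, 4.6845, -4.3880], [0.0000, 0.0000, 1.4798]]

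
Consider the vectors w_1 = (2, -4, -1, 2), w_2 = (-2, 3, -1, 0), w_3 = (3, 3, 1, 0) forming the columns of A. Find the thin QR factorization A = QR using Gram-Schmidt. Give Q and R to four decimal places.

w_1 = (2, -4, -1, 2); ‖w_1‖ = 5.0000, so q_1 = (0.4000, -0.8000, -0.2000, 0.4000).
q_1·w_2 = 0.4000·(-2) + (-0.8000)·3 + (-0.2000)·(-1) + 0.4000·0 = -3.0000.
u_2 = w_2 + 3.0000·q_1 = (-0.8000, 0.6000, -1.6000, 1.2000).
‖u_2‖ = 2.2361, so q_2 = (-0.3578, 0.2683, -0.7155, 0.5367).
q_1·w_3 = 0.4000·3 + (-0.8000)·3 + (-0.2000)·1 + 0.4000·0 = -1.4000; q_2·w_3 = (-0.3578)·3 + 0.2683·3 + (-0.7155)·1 + 0.5367·0 = -0.9839.
u_3 = w_3 + 1.4000·q_1 + 0.9839·q_2 = (3.2080, 2.1440, 0.0160, 1.0880).
‖u_3‖ = 4.0090, so q_3 = (0.8002, 0.5348, 0.0040, 0.2714).

Q = [[0.4000, -0.3578, 0.8002], [-0.8000, 0.2683, 0.5348], [-0.2000, -0.7155, 0.0040], [0.4000, 0.5367, 0.2714]], R = [[5.0000, -3.0000, -1.4000], [0.0000, 2.2361, -0.9839], [0.0000, 0.0000, 4.0090]]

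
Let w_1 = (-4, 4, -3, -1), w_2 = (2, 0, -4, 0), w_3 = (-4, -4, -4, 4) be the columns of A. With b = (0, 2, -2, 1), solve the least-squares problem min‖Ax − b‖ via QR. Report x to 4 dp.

x = (0.2792, 0.3506, -0.0162)

e_1 = w_1/‖w_1‖ = (-4, 4, -3, -1)/6.4807 = (-0.6172, 0.6172, -0.4629, -0.1543).
r_{12} = e_1·w_2 = 0.6172.
u_2 = w_2 − 0.6172·e_1 = (2.3810, -0.3810, -3.7143, 0.0952).
‖u_2‖ = 4.4293, so e_2 = (0.5375, -0.0860, -0.8386, 0.0215).
r_{13} = e_1·w_3 = 1.2344; r_{23} = e_2·w_3 = 1.6341.
u_3 = w_3 − 1.2344·e_1 − 1.6341·e_2 = (-4.1165, -4.6214, -2.0583, 4.1553).
‖u_3‖ = 7.7334, so e_3 = (-0.5323, -0.5976, -0.2662, 0.5373).
Qᵀb = (2.0059, 1.5266, -0.1255).
Back-substitute: x_3 = -0.1255/7.7334 = -0.0162.
x_2 = (1.5266 − 1.6341·(-0.0162))/4.4293 = 0.3506.
x_1 = (2.0059 − 0.6172·0.3506 − 1.2344·(-0.0162))/6.4807 = 0.2792.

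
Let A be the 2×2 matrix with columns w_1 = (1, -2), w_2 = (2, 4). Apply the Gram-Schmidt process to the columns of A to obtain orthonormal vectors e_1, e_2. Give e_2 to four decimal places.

e_1 = w_1/‖w_1‖ = (1, -2)/2.2361 = (0.4472, -0.8944).
r_{12} = e_1·w_2 = -2.6833.
u_2 = w_2 + 2.6833·e_1 = (3.2000, 1.6000).
‖u_2‖ = 3.5777, so e_2 = (0.8944, 0.4472).

e_2 = (0.8944, 0.4472)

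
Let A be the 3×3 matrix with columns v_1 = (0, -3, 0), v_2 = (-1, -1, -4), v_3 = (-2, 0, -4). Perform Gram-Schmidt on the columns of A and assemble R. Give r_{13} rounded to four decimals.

q_1 = v_1/‖v_1‖ = (0, -3, 0)/3.0000 = (0.0000, -1.0000, 0.0000).
r_{13} = q_1·v_3 = 0.0000.

r_{13} = 0.0000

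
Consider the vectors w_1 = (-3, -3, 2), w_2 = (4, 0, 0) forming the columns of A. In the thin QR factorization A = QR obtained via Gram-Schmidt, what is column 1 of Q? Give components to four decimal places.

e_1 = (-0.6396, -0.6396, 0.4264)

w_1 = (-3, -3, 2); ‖w_1‖ = 4.6904, so e_1 = (-0.6396, -0.6396, 0.4264).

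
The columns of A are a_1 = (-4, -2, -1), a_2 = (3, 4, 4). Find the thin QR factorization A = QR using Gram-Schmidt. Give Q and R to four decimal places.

a_1 = (-4, -2, -1); ‖a_1‖ = 4.5826, so e_1 = (-0.8729, -0.4364, -0.2182).
e_1·a_2 = (-0.8729)·3 + (-0.4364)·4 + (-0.2182)·4 = -5.2372.
u_2 = a_2 + 5.2372·e_1 = (-1.5714, 1.7143, 2.8571).
‖u_2‖ = 3.6839, so e_2 = (-0.4266, 0.4653, 0.7756).

Q = [[-0.8729, -0.4266], [-0.4364, 0.4653], [-0.2182, 0.7756]], R = [[4.5826, -5.2372], [0.0000, 3.6839]]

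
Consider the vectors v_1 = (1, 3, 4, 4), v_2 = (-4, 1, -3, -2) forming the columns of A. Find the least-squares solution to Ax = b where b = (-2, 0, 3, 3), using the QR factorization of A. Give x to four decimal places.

v_1 = (1, 3, 4, 4); ‖v_1‖ = 6.4807, so q_1 = (0.1543, 0.4629, 0.6172, 0.6172).
q_1·v_2 = 0.1543·(-4) + 0.4629·1 + 0.6172·(-3) + 0.6172·(-2) = -3.2404.
u_2 = v_2 + 3.2404·q_1 = (-3.5000, 2.5000, -1.0000, 0.0000).
‖u_2‖ = 4.4159, so q_2 = (-0.7926, 0.5661, -0.2265, 0.0000).
Qᵀb = (3.3947, 0.9058).
Back-substitute: x_2 = 0.9058/4.4159 = 0.2051.
x_1 = (3.3947 + 3.2404·0.2051)/6.4807 = 0.6264.

x = (0.6264, 0.2051)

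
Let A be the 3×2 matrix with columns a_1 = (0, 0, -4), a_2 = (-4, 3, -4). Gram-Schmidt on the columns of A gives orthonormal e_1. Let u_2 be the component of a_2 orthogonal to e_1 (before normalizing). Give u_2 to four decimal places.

e_1 = a_1/‖a_1‖ = (0, 0, -4)/4.0000 = (0.0000, 0.0000, -1.0000).
r_{12} = e_1·a_2 = 4.0000.
u_2 = a_2 − 4.0000·e_1 = (-4.0000, 3.0000, 0.0000).

u_2 = (-4.0000, 3.0000, 0.0000)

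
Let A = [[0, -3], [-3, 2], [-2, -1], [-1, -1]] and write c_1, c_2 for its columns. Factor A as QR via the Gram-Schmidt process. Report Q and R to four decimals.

Q = [[0.0000, -0.7917], [-0.8018, 0.3582], [-0.5345, -0.3770], [-0.2673, -0.3205]], R = [[3.7417, -0.8018], [0.0000, 3.7891]]

c_1 = (0, -3, -2, -1); ‖c_1‖ = 3.7417, so q_1 = (0.0000, -0.8018, -0.5345, -0.2673).
q_1·c_2 = 0.0000·(-3) + (-0.8018)·2 + (-0.5345)·(-1) + (-0.2673)·(-1) = -0.8018.
u_2 = c_2 + 0.8018·q_1 = (-3.0000, 1.3571, -1.4286, -1.2143).
‖u_2‖ = 3.7891, so q_2 = (-0.7917, 0.3582, -0.3770, -0.3205).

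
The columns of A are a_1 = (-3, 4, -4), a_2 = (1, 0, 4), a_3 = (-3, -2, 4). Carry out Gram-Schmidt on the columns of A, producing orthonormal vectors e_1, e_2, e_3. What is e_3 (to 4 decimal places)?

e_3 = (-0.8729, -0.4364, 0.2182)

a_1 = (-3, 4, -4); ‖a_1‖ = 6.4031, so e_1 = (-0.4685, 0.6247, -0.6247).
e_1·a_2 = (-0.4685)·1 + 0.6247·0 + (-0.6247)·4 = -2.9673.
u_2 = a_2 + 2.9673·e_1 = (-0.3902, 1.8537, 2.1463).
‖u_2‖ = 2.8627, so e_2 = (-0.1363, 0.6475, 0.7498).
e_1·a_3 = (-0.4685)·(-3) + 0.6247·(-2) + (-0.6247)·4 = -2.3426; e_2·a_3 = (-0.1363)·(-3) + 0.6475·(-2) + 0.7498·4 = 2.1130.
u_3 = a_3 + 2.3426·e_1 − 2.1130·e_2 = (-3.8095, -1.9048, 0.9524).
‖u_3‖ = 4.3644, so e_3 = (-0.8729, -0.4364, 0.2182).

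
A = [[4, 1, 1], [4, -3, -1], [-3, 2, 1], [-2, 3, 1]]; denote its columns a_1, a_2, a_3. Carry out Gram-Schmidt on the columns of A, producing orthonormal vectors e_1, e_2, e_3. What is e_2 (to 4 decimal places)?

e_2 = (0.7395, -0.3254, 0.1775, 0.5620)

a_1 = (4, 4, -3, -2); ‖a_1‖ = 6.7082, so e_1 = (0.5963, 0.5963, -0.4472, -0.2981).
e_1·a_2 = 0.5963·1 + 0.5963·(-3) + (-0.4472)·2 + (-0.2981)·3 = -2.9814.
u_2 = a_2 + 2.9814·e_1 = (2.7778, -1.2222, 0.6667, 2.1111).
‖u_2‖ = 3.7565, so e_2 = (0.7395, -0.3254, 0.1775, 0.5620).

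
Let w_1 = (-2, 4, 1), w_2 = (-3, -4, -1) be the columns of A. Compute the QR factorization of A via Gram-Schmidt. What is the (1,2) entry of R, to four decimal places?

w_1 = (-2, 4, 1); ‖w_1‖ = 4.5826, so q_1 = (-0.4364, 0.8729, 0.2182).
r_{12} = q_1·w_2 = -2.4004.

r_{12} = -2.4004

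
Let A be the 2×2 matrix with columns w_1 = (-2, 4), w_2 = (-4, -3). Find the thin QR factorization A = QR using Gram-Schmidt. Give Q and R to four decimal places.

Q = [[-0.4472, -0.8944], [0.8944, -0.4472]], R = [[4.4721, -0.8944], [0.0000, 4.9193]]

w_1 = (-2, 4); ‖w_1‖ = 4.4721, so e_1 = (-0.4472, 0.8944).
e_1·w_2 = (-0.4472)·(-4) + 0.8944·(-3) = -0.8944.
u_2 = w_2 + 0.8944·e_1 = (-4.4000, -2.2000).
‖u_2‖ = 4.9193, so e_2 = (-0.8944, -0.4472).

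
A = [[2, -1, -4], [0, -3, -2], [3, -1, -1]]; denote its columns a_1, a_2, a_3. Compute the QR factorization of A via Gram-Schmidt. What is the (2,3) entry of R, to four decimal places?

r_{23} = 2.2468

a_1 = (2, 0, 3); ‖a_1‖ = 3.6056, so q_1 = (0.5547, 0.0000, 0.8321).
q_1·a_2 = 0.5547·(-1) + 0.0000·(-3) + 0.8321·(-1) = -1.3868.
u_2 = a_2 + 1.3868·q_1 = (-0.2308, -3.0000, 0.1538).
‖u_2‖ = 3.0128, so q_2 = (-0.0766, -0.9958, 0.0511).
r_{23} = q_2·a_3 = 2.2468.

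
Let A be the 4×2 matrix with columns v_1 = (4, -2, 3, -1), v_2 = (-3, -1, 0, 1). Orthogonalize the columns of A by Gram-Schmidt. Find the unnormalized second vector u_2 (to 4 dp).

v_1 = (4, -2, 3, -1); ‖v_1‖ = 5.4772, so q_1 = (0.7303, -0.3651, 0.5477, -0.1826).
q_1·v_2 = 0.7303·(-3) + (-0.3651)·(-1) + 0.5477·0 + (-0.1826)·1 = -2.0083.
u_2 = v_2 + 2.0083·q_1 = (-1.5333, -1.7333, 1.1000, 0.6333).

u_2 = (-1.5333, -1.7333, 1.1000, 0.6333)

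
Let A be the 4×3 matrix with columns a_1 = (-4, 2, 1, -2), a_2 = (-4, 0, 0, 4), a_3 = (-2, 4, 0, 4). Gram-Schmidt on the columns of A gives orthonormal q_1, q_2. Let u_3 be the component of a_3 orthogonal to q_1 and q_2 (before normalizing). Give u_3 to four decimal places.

u_3 = (1.2609, 3.8261, -0.0870, 1.2609)

q_1 = a_1/‖a_1‖ = (-4, 2, 1, -2)/5.0000 = (-0.8000, 0.4000, 0.2000, -0.4000).
r_{12} = q_1·a_2 = 1.6000.
u_2 = a_2 − 1.6000·q_1 = (-2.7200, -0.6400, -0.3200, 4.6400).
‖u_2‖ = 5.4259, so q_2 = (-0.5013, -0.1180, -0.0590, 0.8552).
r_{13} = q_1·a_3 = 1.6000; r_{23} = q_2·a_3 = 3.9514.
u_3 = a_3 − 1.6000·q_1 − 3.9514·q_2 = (1.2609, 3.8261, -0.0870, 1.2609).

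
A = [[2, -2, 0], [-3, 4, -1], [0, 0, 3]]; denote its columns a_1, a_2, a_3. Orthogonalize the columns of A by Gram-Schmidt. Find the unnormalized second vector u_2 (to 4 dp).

q_1 = a_1/‖a_1‖ = (2, -3, 0)/3.6056 = (0.5547, -0.8321, 0.0000).
r_{12} = q_1·a_2 = -4.4376.
u_2 = a_2 + 4.4376·q_1 = (0.4615, 0.3077, 0.0000).

u_2 = (0.4615, 0.3077, 0.0000)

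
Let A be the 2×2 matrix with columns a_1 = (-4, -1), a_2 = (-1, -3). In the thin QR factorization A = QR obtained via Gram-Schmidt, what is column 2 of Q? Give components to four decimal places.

a_1 = (-4, -1); ‖a_1‖ = 4.1231, so q_1 = (-0.9701, -0.2425).
q_1·a_2 = (-0.9701)·(-1) + (-0.2425)·(-3) = 1.6977.
u_2 = a_2 − 1.6977·q_1 = (0.6471, -2.5882).
‖u_2‖ = 2.6679, so q_2 = (0.2425, -0.9701).

q_2 = (0.2425, -0.9701)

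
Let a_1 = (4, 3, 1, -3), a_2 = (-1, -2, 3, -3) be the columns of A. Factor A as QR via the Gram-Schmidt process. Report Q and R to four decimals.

e_1 = a_1/‖a_1‖ = (4, 3, 1, -3)/5.9161 = (0.6761, 0.5071, 0.1690, -0.5071).
r_{12} = e_1·a_2 = 0.3381.
u_2 = a_2 − 0.3381·e_1 = (-1.2286, -2.1714, 2.9429, -2.8286).
‖u_2‖ = 4.7839, so e_2 = (-0.2568, -0.4539, 0.6152, -0.5913).

Q = [[0.6761, -0.2568], [0.5071, -0.4539], [0.1690, 0.6152], [-0.5071, -0.5913]], R = [[5.9161, 0.3381], [0.0000, 4.7839]]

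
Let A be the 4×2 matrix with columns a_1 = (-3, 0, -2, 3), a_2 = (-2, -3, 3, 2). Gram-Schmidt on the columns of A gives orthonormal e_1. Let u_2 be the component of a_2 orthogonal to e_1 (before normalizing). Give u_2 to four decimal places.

u_2 = (-1.1818, -3.0000, 3.5455, 1.1818)

a_1 = (-3, 0, -2, 3); ‖a_1‖ = 4.6904, so e_1 = (-0.6396, 0.0000, -0.4264, 0.6396).
e_1·a_2 = (-0.6396)·(-2) + 0.0000·(-3) + (-0.4264)·3 + 0.6396·2 = 1.2792.
u_2 = a_2 − 1.2792·e_1 = (-1.1818, -3.0000, 3.5455, 1.1818).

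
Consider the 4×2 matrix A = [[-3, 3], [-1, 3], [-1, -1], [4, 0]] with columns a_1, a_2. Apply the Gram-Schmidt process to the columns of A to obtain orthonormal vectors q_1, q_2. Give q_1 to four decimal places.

a_1 = (-3, -1, -1, 4); ‖a_1‖ = 5.1962, so q_1 = (-0.5774, -0.1925, -0.1925, 0.7698).

q_1 = (-0.5774, -0.1925, -0.1925, 0.7698)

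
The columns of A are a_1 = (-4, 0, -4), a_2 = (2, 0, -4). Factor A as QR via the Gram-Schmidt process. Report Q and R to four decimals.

a_1 = (-4, 0, -4); ‖a_1‖ = 5.6569, so e_1 = (-0.7071, 0.0000, -0.7071).
e_1·a_2 = (-0.7071)·2 + 0.0000·0 + (-0.7071)·(-4) = 1.4142.
u_2 = a_2 − 1.4142·e_1 = (3.0000, 0.0000, -3.0000).
‖u_2‖ = 4.2426, so e_2 = (0.7071, 0.0000, -0.7071).

Q = [[-0.7071, 0.7071], [0.0000, 0.0000], [-0.7071, -0.7071]], R = [[5.6569, 1.4142], [0.0000, 4.2426]]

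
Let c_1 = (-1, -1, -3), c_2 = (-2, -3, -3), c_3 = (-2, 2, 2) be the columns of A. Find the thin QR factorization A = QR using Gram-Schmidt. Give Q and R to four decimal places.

Q = [[-0.3015, -0.3556, -0.8847], [-0.3015, -0.8447, 0.4423], [-0.9045, 0.4001, 0.1474]], R = [[3.3166, 4.2212, -1.8091], [0.0000, 2.0449, -0.1778], [0.0000, 0.0000, 2.9488]]

c_1 = (-1, -1, -3); ‖c_1‖ = 3.3166, so q_1 = (-0.3015, -0.3015, -0.9045).
q_1·c_2 = (-0.3015)·(-2) + (-0.3015)·(-3) + (-0.9045)·(-3) = 4.2212.
u_2 = c_2 − 4.2212·q_1 = (-0.7273, -1.7273, 0.8182).
‖u_2‖ = 2.0449, so q_2 = (-0.3556, -0.8447, 0.4001).
q_1·c_3 = (-0.3015)·(-2) + (-0.3015)·2 + (-0.9045)·2 = -1.8091; q_2·c_3 = (-0.3556)·(-2) + (-0.8447)·2 + 0.4001·2 = -0.1778.
u_3 = c_3 + 1.8091·q_1 + 0.1778·q_2 = (-2.6087, 1.3043, 0.4348).
‖u_3‖ = 2.9488, so q_3 = (-0.8847, 0.4423, 0.1474).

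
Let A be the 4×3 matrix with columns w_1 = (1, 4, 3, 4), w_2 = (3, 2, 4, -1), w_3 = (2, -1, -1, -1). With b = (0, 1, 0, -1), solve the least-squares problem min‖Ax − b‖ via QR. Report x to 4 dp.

w_1 = (1, 4, 3, 4); ‖w_1‖ = 6.4807, so q_1 = (0.1543, 0.6172, 0.4629, 0.6172).
q_1·w_2 = 0.1543·3 + 0.6172·2 + 0.4629·4 + 0.6172·(-1) = 2.9318.
u_2 = w_2 − 2.9318·q_1 = (2.5476, 0.1905, 2.6429, -2.8095).
‖u_2‖ = 4.6265, so q_2 = (0.5507, 0.0412, 0.5712, -0.6073).
q_1·w_3 = 0.1543·2 + 0.6172·(-1) + 0.4629·(-1) + 0.6172·(-1) = -1.3887; q_2·w_3 = 0.5507·2 + 0.0412·(-1) + 0.5712·(-1) + (-0.6073)·(-1) = 1.0962.
u_3 = w_3 + 1.3887·q_1 − 1.0962·q_2 = (1.6107, -0.1880, -0.9833, 0.5228).
‖u_3‖ = 1.9672, so q_3 = (0.8188, -0.0956, -0.4999, 0.2658).
Qᵀb = (0.0000, 0.6484, -0.3613).
Back-substitute: x_3 = -0.3613/1.9672 = -0.1837.
x_2 = (0.6484 − 1.0962·(-0.1837))/4.6265 = 0.1837.
x_1 = (0.0000 − 2.9318·0.1837 + 1.3887·(-0.1837))/6.4807 = -0.1224.

x = (-0.1224, 0.1837, -0.1837)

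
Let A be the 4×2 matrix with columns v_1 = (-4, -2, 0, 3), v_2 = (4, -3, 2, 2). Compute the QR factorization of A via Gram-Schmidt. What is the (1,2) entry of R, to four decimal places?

q_1 = v_1/‖v_1‖ = (-4, -2, 0, 3)/5.3852 = (-0.7428, -0.3714, 0.0000, 0.5571).
r_{12} = q_1·v_2 = -0.7428.

r_{12} = -0.7428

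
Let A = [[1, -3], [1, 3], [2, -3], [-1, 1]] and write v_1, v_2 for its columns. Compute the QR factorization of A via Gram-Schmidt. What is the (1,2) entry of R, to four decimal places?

r_{12} = -2.6458

v_1 = (1, 1, 2, -1); ‖v_1‖ = 2.6458, so e_1 = (0.3780, 0.3780, 0.7559, -0.3780).
r_{12} = e_1·v_2 = -2.6458.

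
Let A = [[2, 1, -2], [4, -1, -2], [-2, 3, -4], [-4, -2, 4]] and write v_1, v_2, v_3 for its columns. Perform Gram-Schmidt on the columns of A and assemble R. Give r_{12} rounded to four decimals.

e_1 = v_1/‖v_1‖ = (2, 4, -2, -4)/6.3246 = (0.3162, 0.6325, -0.3162, -0.6325).
r_{12} = e_1·v_2 = 0.0000.

r_{12} = 0.0000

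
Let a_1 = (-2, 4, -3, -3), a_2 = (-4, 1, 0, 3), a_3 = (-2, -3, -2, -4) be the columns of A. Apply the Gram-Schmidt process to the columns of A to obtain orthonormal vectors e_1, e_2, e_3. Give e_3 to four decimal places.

e_3 = (-0.4979, -0.7266, -0.2152, -0.4217)

e_1 = a_1/‖a_1‖ = (-2, 4, -3, -3)/6.1644 = (-0.3244, 0.6489, -0.4867, -0.4867).
r_{12} = e_1·a_2 = 0.4867.
u_2 = a_2 − 0.4867·e_1 = (-3.8421, 0.6842, 0.2368, 3.2368).
‖u_2‖ = 5.0757, so e_2 = (-0.7570, 0.1348, 0.0467, 0.6377).
r_{13} = e_1·a_3 = 1.6222; r_{23} = e_2·a_3 = -1.5346.
u_3 = a_3 − 1.6222·e_1 + 1.5346·e_2 = (-2.6353, -3.8458, -1.1389, -2.2319).
‖u_3‖ = 5.2928, so e_3 = (-0.4979, -0.7266, -0.2152, -0.4217).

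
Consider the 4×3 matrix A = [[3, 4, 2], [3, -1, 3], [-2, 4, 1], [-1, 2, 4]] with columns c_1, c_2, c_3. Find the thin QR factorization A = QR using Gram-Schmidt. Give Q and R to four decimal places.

Q = [[0.6255, 0.6794, -0.2613], [0.6255, -0.1430, 0.5226], [-0.4170, 0.6437, -0.0138], [-0.2085, 0.3218, 0.8114]], R = [[4.7958, -0.2085, 1.8766], [0.0000, 6.0792, 2.8608], [0.0000, 0.0000, 4.2772]]

q_1 = c_1/‖c_1‖ = (3, 3, -2, -1)/4.7958 = (0.6255, 0.6255, -0.4170, -0.2085).
r_{12} = q_1·c_2 = -0.2085.
u_2 = c_2 + 0.2085·q_1 = (4.1304, -0.8696, 3.9130, 1.9565).
‖u_2‖ = 6.0792, so q_2 = (0.6794, -0.1430, 0.6437, 0.3218).
r_{13} = q_1·c_3 = 1.8766; r_{23} = q_2·c_3 = 2.8608.
u_3 = c_3 − 1.8766·q_1 − 2.8608·q_2 = (-1.1176, 2.2353, -0.0588, 3.4706).
‖u_3‖ = 4.2772, so q_3 = (-0.2613, 0.5226, -0.0138, 0.8114).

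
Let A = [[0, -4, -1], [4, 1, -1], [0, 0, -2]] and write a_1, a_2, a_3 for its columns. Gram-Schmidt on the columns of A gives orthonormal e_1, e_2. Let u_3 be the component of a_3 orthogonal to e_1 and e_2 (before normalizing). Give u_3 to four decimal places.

u_3 = (0.0000, 0.0000, -2.0000)

a_1 = (0, 4, 0); ‖a_1‖ = 4.0000, so e_1 = (0.0000, 1.0000, 0.0000).
e_1·a_2 = 0.0000·(-4) + 1.0000·1 + 0.0000·0 = 1.0000.
u_2 = a_2 − 1.0000·e_1 = (-4.0000, 0.0000, 0.0000).
‖u_2‖ = 4.0000, so e_2 = (-1.0000, 0.0000, 0.0000).
e_1·a_3 = 0.0000·(-1) + 1.0000·(-1) + 0.0000·(-2) = -1.0000; e_2·a_3 = (-1.0000)·(-1) + 0.0000·(-1) + 0.0000·(-2) = 1.0000.
u_3 = a_3 + 1.0000·e_1 − 1.0000·e_2 = (0.0000, 0.0000, -2.0000).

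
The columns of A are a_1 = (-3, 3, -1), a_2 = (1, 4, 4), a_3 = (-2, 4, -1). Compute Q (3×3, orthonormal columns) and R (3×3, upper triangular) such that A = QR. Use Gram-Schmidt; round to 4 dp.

Q = [[-0.6882, 0.3179, 0.6521], [0.6882, 0.5704, 0.4483], [-0.2294, 0.7574, -0.6114]], R = [[4.3589, 1.1471, 4.3589], [0.0000, 5.6289, 0.8883], [0.0000, 0.0000, 1.1004]]

e_1 = a_1/‖a_1‖ = (-3, 3, -1)/4.3589 = (-0.6882, 0.6882, -0.2294).
r_{12} = e_1·a_2 = 1.1471.
u_2 = a_2 − 1.1471·e_1 = (1.7895, 3.2105, 4.2632).
‖u_2‖ = 5.6289, so e_2 = (0.3179, 0.5704, 0.7574).
r_{13} = e_1·a_3 = 4.3589; r_{23} = e_2·a_3 = 0.8883.
u_3 = a_3 − 4.3589·e_1 − 0.8883·e_2 = (0.7176, 0.4934, -0.6728).
‖u_3‖ = 1.1004, so e_3 = (0.6521, 0.4483, -0.6114).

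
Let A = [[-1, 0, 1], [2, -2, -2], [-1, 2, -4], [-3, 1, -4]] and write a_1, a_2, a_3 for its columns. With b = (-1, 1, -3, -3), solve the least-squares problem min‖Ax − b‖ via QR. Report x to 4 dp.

a_1 = (-1, 2, -1, -3); ‖a_1‖ = 3.8730, so q_1 = (-0.2582, 0.5164, -0.2582, -0.7746).
q_1·a_2 = (-0.2582)·0 + 0.5164·(-2) + (-0.2582)·2 + (-0.7746)·1 = -2.3238.
u_2 = a_2 + 2.3238·q_1 = (-0.6000, -0.8000, 1.4000, -0.8000).
‖u_2‖ = 1.8974, so q_2 = (-0.3162, -0.4216, 0.7379, -0.4216).
q_1·a_3 = (-0.2582)·1 + 0.5164·(-2) + (-0.2582)·(-4) + (-0.7746)·(-4) = 2.8402; q_2·a_3 = (-0.3162)·1 + (-0.4216)·(-2) + 0.7379·(-4) + (-0.4216)·(-4) = -0.7379.
u_3 = a_3 − 2.8402·q_1 + 0.7379·q_2 = (1.5000, -3.7778, -2.7222, -2.1111).
‖u_3‖ = 5.3281, so q_3 = (0.2815, -0.7090, -0.5109, -0.3962).
Qᵀb = (3.8730, -1.0541, 1.7309).
Back-substitute: x_3 = 1.7309/5.3281 = 0.3249.
x_2 = (-1.0541 + 0.7379·0.3249)/1.8974 = -0.4292.
x_1 = (3.8730 + 2.3238·(-0.4292) − 2.8402·0.3249)/3.8730 = 0.5042.

x = (0.5042, -0.4292, 0.3249)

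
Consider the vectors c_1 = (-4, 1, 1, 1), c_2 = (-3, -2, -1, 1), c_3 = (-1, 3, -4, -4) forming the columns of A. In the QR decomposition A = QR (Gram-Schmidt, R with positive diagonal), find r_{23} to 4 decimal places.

c_1 = (-4, 1, 1, 1); ‖c_1‖ = 4.3589, so e_1 = (-0.9177, 0.2294, 0.2294, 0.2294).
e_1·c_2 = (-0.9177)·(-3) + 0.2294·(-2) + 0.2294·(-1) + 0.2294·1 = 2.2942.
u_2 = c_2 − 2.2942·e_1 = (-0.8947, -2.5263, -1.5263, 0.4737).
‖u_2‖ = 3.1204, so e_2 = (-0.2867, -0.8096, -0.4891, 0.1518).
r_{23} = e_2·c_3 = -0.7927.

r_{23} = -0.7927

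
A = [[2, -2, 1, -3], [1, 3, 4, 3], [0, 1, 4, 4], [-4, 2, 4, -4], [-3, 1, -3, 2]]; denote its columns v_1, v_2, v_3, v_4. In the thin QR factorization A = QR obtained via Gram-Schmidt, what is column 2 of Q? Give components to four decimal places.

q_2 = (-0.3184, 0.9023, 0.2654, 0.1061, -0.0531)

v_1 = (2, 1, 0, -4, -3); ‖v_1‖ = 5.4772, so q_1 = (0.3651, 0.1826, 0.0000, -0.7303, -0.5477).
q_1·v_2 = 0.3651·(-2) + 0.1826·3 + 0.0000·1 + (-0.7303)·2 + (-0.5477)·1 = -2.1909.
u_2 = v_2 + 2.1909·q_1 = (-1.2000, 3.4000, 1.0000, 0.4000, -0.2000).
‖u_2‖ = 3.7683, so q_2 = (-0.3184, 0.9023, 0.2654, 0.1061, -0.0531).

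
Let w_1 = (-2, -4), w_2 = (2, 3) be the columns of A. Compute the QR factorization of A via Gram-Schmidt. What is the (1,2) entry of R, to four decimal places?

r_{12} = -3.5777

w_1 = (-2, -4); ‖w_1‖ = 4.4721, so q_1 = (-0.4472, -0.8944).
r_{12} = q_1·w_2 = -3.5777.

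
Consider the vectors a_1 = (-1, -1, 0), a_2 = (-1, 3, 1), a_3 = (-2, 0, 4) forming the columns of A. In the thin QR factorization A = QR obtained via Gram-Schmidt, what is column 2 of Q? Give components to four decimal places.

a_1 = (-1, -1, 0); ‖a_1‖ = 1.4142, so e_1 = (-0.7071, -0.7071, 0.0000).
e_1·a_2 = (-0.7071)·(-1) + (-0.7071)·3 + 0.0000·1 = -1.4142.
u_2 = a_2 + 1.4142·e_1 = (-2.0000, 2.0000, 1.0000).
‖u_2‖ = 3.0000, so e_2 = (-0.6667, 0.6667, 0.3333).

e_2 = (-0.6667, 0.6667, 0.3333)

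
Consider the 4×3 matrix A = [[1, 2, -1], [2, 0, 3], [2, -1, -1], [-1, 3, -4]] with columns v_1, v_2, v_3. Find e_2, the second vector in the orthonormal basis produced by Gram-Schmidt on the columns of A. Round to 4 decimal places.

e_1 = v_1/‖v_1‖ = (1, 2, 2, -1)/3.1623 = (0.3162, 0.6325, 0.6325, -0.3162).
r_{12} = e_1·v_2 = -0.9487.
u_2 = v_2 + 0.9487·e_1 = (2.3000, 0.6000, -0.4000, 2.7000).
‖u_2‖ = 3.6194, so e_2 = (0.6355, 0.1658, -0.1105, 0.7460).

e_2 = (0.6355, 0.1658, -0.1105, 0.7460)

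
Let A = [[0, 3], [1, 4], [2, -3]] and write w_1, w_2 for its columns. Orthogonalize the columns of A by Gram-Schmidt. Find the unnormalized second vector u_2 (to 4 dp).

w_1 = (0, 1, 2); ‖w_1‖ = 2.2361, so q_1 = (0.0000, 0.4472, 0.8944).
q_1·w_2 = 0.0000·3 + 0.4472·4 + 0.8944·(-3) = -0.8944.
u_2 = w_2 + 0.8944·q_1 = (3.0000, 4.4000, -2.2000).

u_2 = (3.0000, 4.4000, -2.2000)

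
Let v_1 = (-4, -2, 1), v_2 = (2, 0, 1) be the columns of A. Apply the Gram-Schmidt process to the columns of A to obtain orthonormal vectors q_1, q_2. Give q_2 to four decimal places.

q_2 = (0.4082, -0.4082, 0.8165)

q_1 = v_1/‖v_1‖ = (-4, -2, 1)/4.5826 = (-0.8729, -0.4364, 0.2182).
r_{12} = q_1·v_2 = -1.5275.
u_2 = v_2 + 1.5275·q_1 = (0.6667, -0.6667, 1.3333).
‖u_2‖ = 1.6330, so q_2 = (0.4082, -0.4082, 0.8165).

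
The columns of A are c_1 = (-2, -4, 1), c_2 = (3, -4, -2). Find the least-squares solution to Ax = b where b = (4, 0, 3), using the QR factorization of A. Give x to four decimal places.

q_1 = c_1/‖c_1‖ = (-2, -4, 1)/4.5826 = (-0.4364, -0.8729, 0.2182).
r_{12} = q_1·c_2 = 1.7457.
u_2 = c_2 − 1.7457·q_1 = (3.7619, -2.4762, -2.3810).
‖u_2‖ = 5.0943, so q_2 = (0.7384, -0.4861, -0.4674).
Qᵀb = (-1.0911, 1.5517).
Back-substitute: x_2 = 1.5517/5.0943 = 0.3046.
x_1 = (-1.0911 − 1.7457·0.3046)/4.5826 = -0.3541.

x = (-0.3541, 0.3046)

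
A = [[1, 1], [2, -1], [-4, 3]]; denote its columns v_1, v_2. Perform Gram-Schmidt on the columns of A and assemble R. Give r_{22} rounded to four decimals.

r_{22} = 1.7182

v_1 = (1, 2, -4); ‖v_1‖ = 4.5826, so q_1 = (0.2182, 0.4364, -0.8729).
q_1·v_2 = 0.2182·1 + 0.4364·(-1) + (-0.8729)·3 = -2.8368.
u_2 = v_2 + 2.8368·q_1 = (1.6190, 0.2381, 0.5238).
r_{22} = ‖u_2‖ = 1.7182.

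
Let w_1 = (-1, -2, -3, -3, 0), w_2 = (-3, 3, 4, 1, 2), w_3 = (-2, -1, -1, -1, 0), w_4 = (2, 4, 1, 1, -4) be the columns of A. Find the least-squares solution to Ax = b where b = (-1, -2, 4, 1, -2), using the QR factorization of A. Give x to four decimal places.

x = (-1.7619, -0.4413, 2.1646, -0.0584)

w_1 = (-1, -2, -3, -3, 0); ‖w_1‖ = 4.7958, so q_1 = (-0.2085, -0.4170, -0.6255, -0.6255, 0.0000).
q_1·w_2 = (-0.2085)·(-3) + (-0.4170)·3 + (-0.6255)·4 + (-0.6255)·1 + 0.0000·2 = -3.7533.
u_2 = w_2 + 3.7533·q_1 = (-3.7826, 1.4348, 1.6522, -1.3478, 2.0000).
‖u_2‖ = 4.9913, so q_2 = (-0.7578, 0.2875, 0.3310, -0.2700, 0.4007).
q_1·w_3 = (-0.2085)·(-2) + (-0.4170)·(-1) + (-0.6255)·(-1) + (-0.6255)·(-1) + 0.0000·0 = 2.0851; q_2·w_3 = (-0.7578)·(-2) + 0.2875·(-1) + 0.3310·(-1) + (-0.2700)·(-1) + 0.4007·0 = 1.1672.
u_3 = w_3 − 2.0851·q_1 − 1.1672·q_2 = (-0.6806, -0.4660, -0.0820, 0.6195, -0.4677).
‖u_3‖ = 1.1357, so q_3 = (-0.5993, -0.4103, -0.0722, 0.5455, -0.4118).
q_1·w_4 = (-0.2085)·2 + (-0.4170)·4 + (-0.6255)·1 + (-0.6255)·1 + 0.0000·(-4) = -3.3362; q_2·w_4 = (-0.7578)·2 + 0.2875·4 + 0.3310·1 + (-0.2700)·1 + 0.4007·(-4) = -1.9077; q_3·w_4 = (-0.5993)·2 + (-0.4103)·4 + (-0.0722)·1 + 0.5455·1 + (-0.4118)·(-4) = -0.7192.
u_4 = w_4 + 3.3362·q_1 + 1.9077·q_2 + 0.7192·q_3 = (-0.5724, 2.8620, -0.5074, -1.2097, -3.5318).
‖u_4‖ = 4.7658, so q_4 = (-0.1201, 0.6005, -0.1065, -0.2538, -0.7411).
Qᵀb = (-2.0851, 0.4355, 2.5003, -0.2785).
Back-substitute: x_4 = -0.2785/4.7658 = -0.0584.
x_3 = (2.5003 + 0.7192·(-0.0584))/1.1357 = 2.1646.
x_2 = (0.4355 − 1.1672·2.1646 + 1.9077·(-0.0584))/4.9913 = -0.4413.
x_1 = (-2.0851 + 3.7533·(-0.4413) − 2.0851·2.1646 + 3.3362·(-0.0584))/4.7958 = -1.7619.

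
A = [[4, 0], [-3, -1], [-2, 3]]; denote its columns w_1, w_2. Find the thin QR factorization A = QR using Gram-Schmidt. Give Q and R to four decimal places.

w_1 = (4, -3, -2); ‖w_1‖ = 5.3852, so e_1 = (0.7428, -0.5571, -0.3714).
e_1·w_2 = 0.7428·0 + (-0.5571)·(-1) + (-0.3714)·3 = -0.5571.
u_2 = w_2 + 0.5571·e_1 = (0.4138, -1.3103, 2.7931).
‖u_2‖ = 3.1128, so e_2 = (0.1329, -0.4210, 0.8973).

Q = [[0.7428, 0.1329], [-0.5571, -0.4210], [-0.3714, 0.8973]], R = [[5.3852, -0.5571], [0.0000, 3.1128]]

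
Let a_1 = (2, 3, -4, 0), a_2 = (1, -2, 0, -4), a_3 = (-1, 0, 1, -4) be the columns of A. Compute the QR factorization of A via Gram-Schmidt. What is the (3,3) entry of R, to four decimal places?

a_1 = (2, 3, -4, 0); ‖a_1‖ = 5.3852, so q_1 = (0.3714, 0.5571, -0.7428, 0.0000).
q_1·a_2 = 0.3714·1 + 0.5571·(-2) + (-0.7428)·0 + 0.0000·(-4) = -0.7428.
u_2 = a_2 + 0.7428·q_1 = (1.2759, -1.5862, -0.5517, -4.0000).
‖u_2‖ = 4.5220, so q_2 = (0.2821, -0.3508, -0.1220, -0.8846).
q_1·a_3 = 0.3714·(-1) + 0.5571·0 + (-0.7428)·1 + 0.0000·(-4) = -1.1142; q_2·a_3 = 0.2821·(-1) + (-0.3508)·0 + (-0.1220)·1 + (-0.8846)·(-4) = 3.1341.
u_3 = a_3 + 1.1142·q_1 − 3.1341·q_2 = (-1.4705, 1.7201, 0.5548, -1.2277).
r_{33} = ‖u_3‖ = 2.6336.

r_{33} = 2.6336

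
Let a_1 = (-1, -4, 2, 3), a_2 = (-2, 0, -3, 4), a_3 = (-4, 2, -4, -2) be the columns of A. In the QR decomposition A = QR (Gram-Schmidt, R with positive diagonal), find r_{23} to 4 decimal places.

e_1 = a_1/‖a_1‖ = (-1, -4, 2, 3)/5.4772 = (-0.1826, -0.7303, 0.3651, 0.5477).
r_{12} = e_1·a_2 = 1.4606.
u_2 = a_2 − 1.4606·e_1 = (-1.7333, 1.0667, -3.5333, 3.2000).
‖u_2‖ = 5.1833, so e_2 = (-0.3344, 0.2058, -0.6817, 0.6174).
r_{23} = e_2·a_3 = 3.2412.

r_{23} = 3.2412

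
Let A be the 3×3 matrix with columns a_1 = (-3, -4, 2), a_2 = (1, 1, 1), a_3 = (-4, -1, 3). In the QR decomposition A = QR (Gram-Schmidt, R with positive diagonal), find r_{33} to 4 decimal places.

a_1 = (-3, -4, 2); ‖a_1‖ = 5.3852, so q_1 = (-0.5571, -0.7428, 0.3714).
q_1·a_2 = (-0.5571)·1 + (-0.7428)·1 + 0.3714·1 = -0.9285.
u_2 = a_2 + 0.9285·q_1 = (0.4828, 0.3103, 1.3448).
‖u_2‖ = 1.4622, so q_2 = (0.3302, 0.2122, 0.9197).
q_1·a_3 = (-0.5571)·(-4) + (-0.7428)·(-1) + 0.3714·3 = 4.0853; q_2·a_3 = 0.3302·(-4) + 0.2122·(-1) + 0.9197·3 = 1.2263.
u_3 = a_3 − 4.0853·q_1 − 1.2263·q_2 = (-2.1290, 1.7742, 0.3548).
r_{33} = ‖u_3‖ = 2.7940.

r_{33} = 2.7940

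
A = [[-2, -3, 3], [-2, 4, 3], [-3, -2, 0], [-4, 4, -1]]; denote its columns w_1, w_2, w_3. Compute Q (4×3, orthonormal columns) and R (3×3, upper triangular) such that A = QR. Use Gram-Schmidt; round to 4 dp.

w_1 = (-2, -2, -3, -4); ‖w_1‖ = 5.7446, so e_1 = (-0.3482, -0.3482, -0.5222, -0.6963).
e_1·w_2 = (-0.3482)·(-3) + (-0.3482)·4 + (-0.5222)·(-2) + (-0.6963)·4 = -2.0889.
u_2 = w_2 + 2.0889·e_1 = (-3.7273, 3.2727, -3.0909, 2.5455).
‖u_2‖ = 6.3747, so e_2 = (-0.5847, 0.5134, -0.4849, 0.3993).
e_1·w_3 = (-0.3482)·3 + (-0.3482)·3 + (-0.5222)·0 + (-0.6963)·(-1) = -1.3926; e_2·w_3 = (-0.5847)·3 + 0.5134·3 + (-0.4849)·0 + 0.3993·(-1) = -0.6132.
u_3 = w_3 + 1.3926·e_1 + 0.6132·e_2 = (2.1566, 2.8300, -1.0246, -1.7248).
‖u_3‖ = 4.0847, so e_3 = (0.5280, 0.6928, -0.2508, -0.4223).

Q = [[-0.3482, -0.5847, 0.5280], [-0.3482, 0.5134, 0.6928], [-0.5222, -0.4849, -0.2508], [-0.6963, 0.3993, -0.4223]], R = [[5.7446, -2.0889, -1.3926], [0.0000, 6.3747, -0.6132], [0.0000, 0.0000, 4.0847]]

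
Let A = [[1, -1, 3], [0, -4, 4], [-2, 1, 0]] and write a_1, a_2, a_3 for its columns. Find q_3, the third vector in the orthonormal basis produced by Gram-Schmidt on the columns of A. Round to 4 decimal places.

a_1 = (1, 0, -2); ‖a_1‖ = 2.2361, so q_1 = (0.4472, 0.0000, -0.8944).
q_1·a_2 = 0.4472·(-1) + 0.0000·(-4) + (-0.8944)·1 = -1.3416.
u_2 = a_2 + 1.3416·q_1 = (-0.4000, -4.0000, -0.2000).
‖u_2‖ = 4.0249, so q_2 = (-0.0994, -0.9938, -0.0497).
q_1·a_3 = 0.4472·3 + 0.0000·4 + (-0.8944)·0 = 1.3416; q_2·a_3 = (-0.0994)·3 + (-0.9938)·4 + (-0.0497)·0 = -4.2734.
u_3 = a_3 − 1.3416·q_1 + 4.2734·q_2 = (1.9753, -0.2469, 0.9877).
‖u_3‖ = 2.2222, so q_3 = (0.8889, -0.1111, 0.4444).

q_3 = (0.8889, -0.1111, 0.4444)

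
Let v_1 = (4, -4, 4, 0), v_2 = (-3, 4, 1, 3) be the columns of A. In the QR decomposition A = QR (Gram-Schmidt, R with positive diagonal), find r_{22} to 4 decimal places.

r_{22} = 4.7958

v_1 = (4, -4, 4, 0); ‖v_1‖ = 6.9282, so e_1 = (0.5774, -0.5774, 0.5774, 0.0000).
e_1·v_2 = 0.5774·(-3) + (-0.5774)·4 + 0.5774·1 + 0.0000·3 = -3.4641.
u_2 = v_2 + 3.4641·e_1 = (-1.0000, 2.0000, 3.0000, 3.0000).
r_{22} = ‖u_2‖ = 4.7958.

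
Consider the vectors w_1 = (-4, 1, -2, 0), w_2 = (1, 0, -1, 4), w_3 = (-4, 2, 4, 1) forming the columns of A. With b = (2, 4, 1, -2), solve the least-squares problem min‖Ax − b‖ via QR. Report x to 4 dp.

x = (-0.3778, -0.4059, 0.1123)

w_1 = (-4, 1, -2, 0); ‖w_1‖ = 4.5826, so e_1 = (-0.8729, 0.2182, -0.4364, 0.0000).
e_1·w_2 = (-0.8729)·1 + 0.2182·0 + (-0.4364)·(-1) + 0.0000·4 = -0.4364.
u_2 = w_2 + 0.4364·e_1 = (0.6190, 0.0952, -1.1905, 4.0000).
‖u_2‖ = 4.2201, so e_2 = (0.1467, 0.0226, -0.2821, 0.9478).
e_1·w_3 = (-0.8729)·(-4) + 0.2182·2 + (-0.4364)·4 + 0.0000·1 = 2.1822; e_2·w_3 = 0.1467·(-4) + 0.0226·2 + (-0.2821)·4 + 0.9478·1 = -0.7222.
u_3 = w_3 − 2.1822·e_1 + 0.7222·e_2 = (-1.9893, 1.5401, 4.7487, 1.6845).
‖u_3‖ = 5.6317, so e_3 = (-0.3532, 0.2735, 0.8432, 0.2991).
Qᵀb = (-1.3093, -1.7941, 0.6324).
Back-substitute: x_3 = 0.6324/5.6317 = 0.1123.
x_2 = (-1.7941 + 0.7222·0.1123)/4.2201 = -0.4059.
x_1 = (-1.3093 + 0.4364·(-0.4059) − 2.1822·0.1123)/4.5826 = -0.3778.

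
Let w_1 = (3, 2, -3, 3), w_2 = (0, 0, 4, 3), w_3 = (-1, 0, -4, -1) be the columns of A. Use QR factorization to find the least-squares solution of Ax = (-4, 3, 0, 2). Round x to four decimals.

x = (-0.2293, 1.7950, 2.0823)

e_1 = w_1/‖w_1‖ = (3, 2, -3, 3)/5.5678 = (0.5388, 0.3592, -0.5388, 0.5388).
r_{12} = e_1·w_2 = -0.5388.
u_2 = w_2 + 0.5388·e_1 = (0.2903, 0.1935, 3.7097, 3.2903).
‖u_2‖ = 4.9709, so e_2 = (0.0584, 0.0389, 0.7463, 0.6619).
r_{13} = e_1·w_3 = 1.0776; r_{23} = e_2·w_3 = -3.7054.
u_3 = w_3 − 1.0776·e_1 + 3.7054·e_2 = (-1.3642, -0.2428, -0.6540, 0.8721).
‖u_3‖ = 1.7631, so e_3 = (-0.7738, -0.1377, -0.3710, 0.4946).
Qᵀb = (0.0000, 1.2070, 3.6712).
Back-substitute: x_3 = 3.6712/1.7631 = 2.0823.
x_2 = (1.2070 + 3.7054·2.0823)/4.9709 = 1.7950.
x_1 = (0.0000 + 0.5388·1.7950 − 1.0776·2.0823)/5.5678 = -0.2293.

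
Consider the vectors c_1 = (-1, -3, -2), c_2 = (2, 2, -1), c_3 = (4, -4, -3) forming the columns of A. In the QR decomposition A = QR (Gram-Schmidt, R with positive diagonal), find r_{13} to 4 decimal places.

r_{13} = 3.7417

c_1 = (-1, -3, -2); ‖c_1‖ = 3.7417, so e_1 = (-0.2673, -0.8018, -0.5345).
r_{13} = e_1·c_3 = 3.7417.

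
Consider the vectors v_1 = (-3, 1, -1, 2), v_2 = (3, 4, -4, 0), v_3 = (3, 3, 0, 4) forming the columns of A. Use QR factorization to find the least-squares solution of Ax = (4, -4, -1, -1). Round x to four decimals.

e_1 = v_1/‖v_1‖ = (-3, 1, -1, 2)/3.8730 = (-0.7746, 0.2582, -0.2582, 0.5164).
r_{12} = e_1·v_2 = -0.2582.
u_2 = v_2 + 0.2582·e_1 = (2.8000, 4.0667, -4.0667, 0.1333).
‖u_2‖ = 6.3979, so e_2 = (0.4376, 0.6356, -0.6356, 0.0208).
r_{13} = e_1·v_3 = 0.5164; r_{23} = e_2·v_3 = 3.3032.
u_3 = v_3 − 0.5164·e_1 − 3.3032·e_2 = (1.9544, 0.7671, 2.2329, 3.6645).
‖u_3‖ = 4.7773, so e_3 = (0.4091, 0.1606, 0.4674, 0.7671).
Qᵀb = (-4.3894, -0.1771, -0.2403).
Back-substitute: x_3 = -0.2403/4.7773 = -0.0503.
x_2 = (-0.1771 − 3.3032·(-0.0503))/6.3979 = -0.0017.
x_1 = (-4.3894 + 0.2582·(-0.0017) − 0.5164·(-0.0503))/3.8730 = -1.1267.

x = (-1.1267, -0.0017, -0.0503)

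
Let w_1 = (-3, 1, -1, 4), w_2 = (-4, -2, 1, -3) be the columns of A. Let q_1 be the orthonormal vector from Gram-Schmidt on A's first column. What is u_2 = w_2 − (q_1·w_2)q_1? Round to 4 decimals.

u_2 = (-4.3333, -1.8889, 0.8889, -2.5556)

q_1 = w_1/‖w_1‖ = (-3, 1, -1, 4)/5.1962 = (-0.5774, 0.1925, -0.1925, 0.7698).
r_{12} = q_1·w_2 = -0.5774.
u_2 = w_2 + 0.5774·q_1 = (-4.3333, -1.8889, 0.8889, -2.5556).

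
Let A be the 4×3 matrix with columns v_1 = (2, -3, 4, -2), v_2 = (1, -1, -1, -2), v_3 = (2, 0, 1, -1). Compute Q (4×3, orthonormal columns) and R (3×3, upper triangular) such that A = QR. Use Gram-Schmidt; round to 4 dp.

v_1 = (2, -3, 4, -2); ‖v_1‖ = 5.7446, so q_1 = (0.3482, -0.5222, 0.6963, -0.3482).
q_1·v_2 = 0.3482·1 + (-0.5222)·(-1) + 0.6963·(-1) + (-0.3482)·(-2) = 0.8704.
u_2 = v_2 − 0.8704·q_1 = (0.6970, -0.5455, -1.6061, -1.6970).
‖u_2‖ = 2.4985, so q_2 = (0.2790, -0.2183, -0.6428, -0.6792).
q_1·v_3 = 0.3482·2 + (-0.5222)·0 + 0.6963·1 + (-0.3482)·(-1) = 1.7408; q_2·v_3 = 0.2790·2 + (-0.2183)·0 + (-0.6428)·1 + (-0.6792)·(-1) = 0.5943.
u_3 = v_3 − 1.7408·q_1 − 0.5943·q_2 = (1.2282, 1.0388, 0.1699, 0.0097).
‖u_3‖ = 1.6176, so q_3 = (0.7593, 0.6422, 0.1050, 0.0060).

Q = [[0.3482, 0.2790, 0.7593], [-0.5222, -0.2183, 0.6422], [0.6963, -0.6428, 0.1050], [-0.3482, -0.6792, 0.0060]], R = [[5.7446, 0.8704, 1.7408], [0.0000, 2.4985, 0.5943], [0.0000, 0.0000, 1.6176]]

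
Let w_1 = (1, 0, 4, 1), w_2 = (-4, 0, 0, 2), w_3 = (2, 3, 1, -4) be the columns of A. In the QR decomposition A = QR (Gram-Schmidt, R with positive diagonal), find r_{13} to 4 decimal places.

r_{13} = 0.4714

w_1 = (1, 0, 4, 1); ‖w_1‖ = 4.2426, so q_1 = (0.2357, 0.0000, 0.9428, 0.2357).
r_{13} = q_1·w_3 = 0.4714.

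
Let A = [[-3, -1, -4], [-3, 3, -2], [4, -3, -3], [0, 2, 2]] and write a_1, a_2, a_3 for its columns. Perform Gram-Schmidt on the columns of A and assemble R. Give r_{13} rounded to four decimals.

r_{13} = 1.0290

a_1 = (-3, -3, 4, 0); ‖a_1‖ = 5.8310, so q_1 = (-0.5145, -0.5145, 0.6860, 0.0000).
r_{13} = q_1·a_3 = 1.0290.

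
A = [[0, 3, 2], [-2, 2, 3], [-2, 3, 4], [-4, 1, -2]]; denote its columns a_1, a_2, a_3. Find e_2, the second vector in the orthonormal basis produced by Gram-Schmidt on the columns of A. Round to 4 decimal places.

a_1 = (0, -2, -2, -4); ‖a_1‖ = 4.8990, so e_1 = (0.0000, -0.4082, -0.4082, -0.8165).
e_1·a_2 = 0.0000·3 + (-0.4082)·2 + (-0.4082)·3 + (-0.8165)·1 = -2.8577.
u_2 = a_2 + 2.8577·e_1 = (3.0000, 0.8333, 1.8333, -1.3333).
‖u_2‖ = 3.8514, so e_2 = (0.7789, 0.2164, 0.4760, -0.3462).

e_2 = (0.7789, 0.2164, 0.4760, -0.3462)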